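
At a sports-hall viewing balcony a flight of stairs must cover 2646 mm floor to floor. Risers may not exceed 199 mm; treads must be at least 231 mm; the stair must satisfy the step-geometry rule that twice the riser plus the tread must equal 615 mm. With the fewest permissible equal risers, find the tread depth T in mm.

237 mm

2646 / 199 = 13.30, so 14 risers are needed.
Each riser is 2646/14 = 189 mm (≤ 199 mm).
From 2R + T = 615: T = 615 − 378 = 237 mm.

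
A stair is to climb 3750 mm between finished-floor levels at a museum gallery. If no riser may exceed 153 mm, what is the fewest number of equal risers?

⌈3750/153⌉ = 25 risers.

25 risers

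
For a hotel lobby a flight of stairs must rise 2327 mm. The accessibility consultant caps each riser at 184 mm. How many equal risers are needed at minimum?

2327 / 184 = 12.647 → round up to 13 risers.

13 risers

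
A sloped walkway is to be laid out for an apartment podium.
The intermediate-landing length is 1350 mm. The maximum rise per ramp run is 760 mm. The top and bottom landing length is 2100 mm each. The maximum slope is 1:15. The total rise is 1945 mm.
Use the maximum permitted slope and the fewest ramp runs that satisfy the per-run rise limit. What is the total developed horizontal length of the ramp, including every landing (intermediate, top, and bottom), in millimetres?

36075 mm

At most 760 each: 1945/760 = 2.56, giving 3 ramp runs. That means 2 intermediate landings.
Horizontal run for 1945 mm of rise at 1:15 is 1945 × 15 = 29175 mm.
Intermediate landings: 2 × 1350 = 2700 mm.
Top and bottom landings: 2 × 2100 = 4200 mm.
Total = 29175 + 2700 + 4200 = 36075 mm.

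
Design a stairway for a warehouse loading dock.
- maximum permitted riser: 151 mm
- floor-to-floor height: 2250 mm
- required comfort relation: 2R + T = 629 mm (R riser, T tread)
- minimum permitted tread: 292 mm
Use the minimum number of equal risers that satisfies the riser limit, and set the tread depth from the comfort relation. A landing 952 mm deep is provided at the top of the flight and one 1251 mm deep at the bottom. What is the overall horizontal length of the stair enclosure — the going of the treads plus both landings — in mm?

⌈2250/151⌉ = 15 risers.
Each riser is 2250/15 = 150 mm (≤ 151 mm).
T = 629 − 2·150 = 329 mm, which satisfies the 292 mm minimum.
Going = (15 − 1) × 329 = 4606 mm.
Enclosure = 4606 + 952 + 1251 = 6809 mm.

6809 mm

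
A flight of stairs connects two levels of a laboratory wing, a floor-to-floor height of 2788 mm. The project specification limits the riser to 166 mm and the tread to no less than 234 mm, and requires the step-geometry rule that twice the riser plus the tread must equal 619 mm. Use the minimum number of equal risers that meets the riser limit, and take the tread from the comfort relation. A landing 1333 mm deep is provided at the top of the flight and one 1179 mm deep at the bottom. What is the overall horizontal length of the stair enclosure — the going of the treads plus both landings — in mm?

⌈2788/166⌉ = 17 risers.
Riser R = 2788 / 17 = 164 mm, within the 166 mm limit.
Tread T = 619 − 2 × 164 = 291 mm (≥ 234 mm).
17 risers give 16 treads; going = 16 × 291 = 4656 mm.
Enclosure = 4656 + 1333 + 1179 = 7168 mm.

7168 mm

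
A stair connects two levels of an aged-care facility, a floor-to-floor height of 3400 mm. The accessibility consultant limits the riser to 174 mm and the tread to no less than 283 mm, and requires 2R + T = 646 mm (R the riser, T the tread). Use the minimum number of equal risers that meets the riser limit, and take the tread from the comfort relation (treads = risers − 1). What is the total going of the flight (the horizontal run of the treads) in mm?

5814 mm

At most 174 each: 3400/174 = 19.54, giving 20 risers.
R = 3400 ÷ 20 = 170 mm.
T = 646 − 2·170 = 306 mm, which satisfies the 283 mm minimum.
20 risers give 19 treads; going = 19 × 306 = 5814 mm.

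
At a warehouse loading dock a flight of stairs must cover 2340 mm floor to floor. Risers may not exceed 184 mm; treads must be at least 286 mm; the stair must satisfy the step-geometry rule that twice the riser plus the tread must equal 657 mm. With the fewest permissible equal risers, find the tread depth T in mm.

2340 / 184 = 12.717 → round up to 13 risers.
Riser R = 2340 / 13 = 180 mm, within the 184 mm limit.
T = 657 − 2·180 = 297 mm, which satisfies the 286 mm minimum.

297 mm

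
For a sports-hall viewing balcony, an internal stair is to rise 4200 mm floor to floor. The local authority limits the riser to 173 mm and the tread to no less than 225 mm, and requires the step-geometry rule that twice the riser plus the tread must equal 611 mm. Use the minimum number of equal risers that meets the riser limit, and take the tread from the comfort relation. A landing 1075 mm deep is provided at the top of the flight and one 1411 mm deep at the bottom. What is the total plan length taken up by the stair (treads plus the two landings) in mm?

⌈4200/173⌉ = 25 risers.
R = 4200 ÷ 25 = 168 mm.
T = 611 − 2·168 = 275 mm, which satisfies the 225 mm minimum.
Treads = 25 − 1 = 24; going = 24 × 275 = 6600 mm.
Enclosure = 6600 + 1075 + 1411 = 9086 mm.

9086 mm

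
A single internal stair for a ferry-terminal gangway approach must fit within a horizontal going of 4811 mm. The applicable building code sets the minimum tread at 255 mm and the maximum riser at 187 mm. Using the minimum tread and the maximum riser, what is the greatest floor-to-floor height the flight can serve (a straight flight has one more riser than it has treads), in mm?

4811 / 255 = 18.87, so 18 treads fit.
Risers = treads + 1 = 19.
Maximum height = 19 × 187 = 3553 mm.

3553 mm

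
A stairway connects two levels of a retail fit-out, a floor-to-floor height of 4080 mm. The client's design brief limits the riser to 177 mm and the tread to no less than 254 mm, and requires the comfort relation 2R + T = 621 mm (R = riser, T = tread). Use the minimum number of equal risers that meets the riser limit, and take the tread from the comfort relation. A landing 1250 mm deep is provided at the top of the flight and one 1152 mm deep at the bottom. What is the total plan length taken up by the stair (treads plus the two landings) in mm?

4080 / 177 = 23.051 → round up to 24 risers.
Riser R = 4080 / 24 = 170 mm, within the 177 mm limit.
Tread T = 621 − 2 × 170 = 281 mm (≥ 254 mm).
Treads = 24 − 1 = 23; going = 23 × 281 = 6463 mm.
Enclosure = 6463 + 1250 + 1152 = 8865 mm.

8865 mm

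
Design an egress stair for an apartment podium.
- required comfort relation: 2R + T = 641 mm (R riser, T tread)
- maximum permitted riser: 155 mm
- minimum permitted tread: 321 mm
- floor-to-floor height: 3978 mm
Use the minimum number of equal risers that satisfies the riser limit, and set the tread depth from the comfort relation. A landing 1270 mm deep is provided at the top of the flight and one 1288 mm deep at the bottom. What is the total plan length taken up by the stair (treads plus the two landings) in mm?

10933 mm

⌈3978/155⌉ = 26 risers.
R = 3978 ÷ 26 = 153 mm.
From 2R + T = 641: T = 641 − 306 = 335 mm.
Going = (26 − 1) × 335 = 8375 mm.
Add landings: 8375 + 1270 + 1288 = 10933 mm.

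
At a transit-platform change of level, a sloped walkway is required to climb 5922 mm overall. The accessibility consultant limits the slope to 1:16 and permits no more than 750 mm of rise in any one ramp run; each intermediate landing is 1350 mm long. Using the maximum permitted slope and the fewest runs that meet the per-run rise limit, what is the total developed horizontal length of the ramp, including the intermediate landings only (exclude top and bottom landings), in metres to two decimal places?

104.20 m

5922 / 750 = 7.896 → round up to 8 ramp runs. That means 7 intermediate landings.
Horizontal run for 5922 mm of rise at 1:16 is 5922 × 16 = 94752 mm.
Intermediate landings: 7 × 1350 = 9450 mm.
Total developed length = 94752 + 9450 = 104202 mm.
= 104.20 m.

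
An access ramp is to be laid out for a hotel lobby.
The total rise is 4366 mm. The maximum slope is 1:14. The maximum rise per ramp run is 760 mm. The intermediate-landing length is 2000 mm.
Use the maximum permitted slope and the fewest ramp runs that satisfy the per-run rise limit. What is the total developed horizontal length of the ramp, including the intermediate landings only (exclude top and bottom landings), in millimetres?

4366 / 760 = 5.74, so 6 ramp runs are needed. That means 5 intermediate landings.
Horizontal run for 4366 mm of rise at 1:14 is 4366 × 14 = 61124 mm.
5 intermediate landings contribute 5 × 2000 = 10000 mm.
Total developed length = 61124 + 10000 = 71124 mm.

71124 mm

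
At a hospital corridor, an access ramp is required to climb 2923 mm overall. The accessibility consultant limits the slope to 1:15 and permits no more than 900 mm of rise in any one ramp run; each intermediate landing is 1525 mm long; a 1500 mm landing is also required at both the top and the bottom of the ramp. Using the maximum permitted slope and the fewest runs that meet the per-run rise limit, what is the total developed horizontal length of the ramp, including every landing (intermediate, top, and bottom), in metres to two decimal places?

51.42 m

At most 900 each: 2923/900 = 3.25, giving 4 ramp runs. That means 3 intermediate landings.
Ramp run (horizontal) at 1:15: 2923 × 15 = 43845 mm.
3 intermediate landings contribute 3 × 1525 = 4575 mm.
Top and bottom landings: 2 × 1500 = 3000 mm.
Total = 43845 + 4575 + 3000 = 51420 mm.
= 51.42 m.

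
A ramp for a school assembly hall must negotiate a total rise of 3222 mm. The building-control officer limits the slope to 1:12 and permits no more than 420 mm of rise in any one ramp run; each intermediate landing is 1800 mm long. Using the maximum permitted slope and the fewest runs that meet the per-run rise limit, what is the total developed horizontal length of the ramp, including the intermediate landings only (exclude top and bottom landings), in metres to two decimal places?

51.26 m

3222 / 420 = 7.671 → round up to 8 ramp runs. That means 7 intermediate landings.
Horizontal run for 3222 mm of rise at 1:12 is 3222 × 12 = 38664 mm.
Intermediate landings: 7 × 1800 = 12600 mm.
Total developed length = 38664 + 12600 = 51264 mm.
= 51.26 m.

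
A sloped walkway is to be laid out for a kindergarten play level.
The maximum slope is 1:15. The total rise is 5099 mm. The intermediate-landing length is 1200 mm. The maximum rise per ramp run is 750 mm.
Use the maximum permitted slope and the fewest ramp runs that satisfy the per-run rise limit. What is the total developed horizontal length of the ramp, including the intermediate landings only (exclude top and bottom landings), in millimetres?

5099 / 750 = 6.80, so 7 ramp runs are needed. That means 6 intermediate landings.
Ramp run (horizontal) at 1:15: 5099 × 15 = 76485 mm.
6 intermediate landings contribute 6 × 1200 = 7200 mm.
Developed length = 76485 + 7200 = 83685 mm.

83685 mm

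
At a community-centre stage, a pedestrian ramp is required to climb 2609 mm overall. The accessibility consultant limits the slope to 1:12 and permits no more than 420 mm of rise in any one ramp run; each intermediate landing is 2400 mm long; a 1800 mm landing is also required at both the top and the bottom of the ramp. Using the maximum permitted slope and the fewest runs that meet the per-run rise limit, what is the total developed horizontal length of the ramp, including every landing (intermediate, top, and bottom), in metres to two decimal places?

49.31 m

⌈2609/420⌉ = 7 ramp runs. That means 6 intermediate landings.
Ramp run (horizontal) at 1:12: 2609 × 12 = 31308 mm.
Intermediate landings: 6 × 2400 = 14400 mm.
Top and bottom landings: 2 × 1800 = 3600 mm.
Total = 31308 + 14400 + 3600 = 49308 mm.
= 49.31 m.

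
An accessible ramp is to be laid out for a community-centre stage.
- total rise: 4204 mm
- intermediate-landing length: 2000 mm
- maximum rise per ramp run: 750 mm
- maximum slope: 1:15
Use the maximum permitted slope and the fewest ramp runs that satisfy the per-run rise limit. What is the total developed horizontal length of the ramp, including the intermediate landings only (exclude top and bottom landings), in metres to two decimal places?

4204 / 750 = 5.61, so 6 ramp runs are needed. That means 5 intermediate landings.
Ramp run (horizontal) at 1:15: 4204 × 15 = 63060 mm.
5 intermediate landings contribute 5 × 2000 = 10000 mm.
Total developed length = 63060 + 10000 = 73060 mm.
= 73.06 m.

73.06 m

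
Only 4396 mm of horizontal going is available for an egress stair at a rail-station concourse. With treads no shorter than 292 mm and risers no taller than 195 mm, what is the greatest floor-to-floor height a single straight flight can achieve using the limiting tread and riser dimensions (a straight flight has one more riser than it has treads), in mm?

3120 mm

Treads that fit: ⌊4396 / 292⌋ = 15.
Risers = treads + 1 = 16.
Maximum height = 16 × 195 = 3120 mm.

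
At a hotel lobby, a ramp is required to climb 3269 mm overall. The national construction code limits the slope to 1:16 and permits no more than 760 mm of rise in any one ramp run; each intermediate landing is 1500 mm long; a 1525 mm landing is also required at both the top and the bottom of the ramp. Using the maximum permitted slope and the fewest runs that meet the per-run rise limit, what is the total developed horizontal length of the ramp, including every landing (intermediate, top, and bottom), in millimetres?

61354 mm

3269 / 760 = 4.301 → round up to 5 ramp runs. That means 4 intermediate landings.
Ramp run (horizontal) at 1:16: 3269 × 16 = 52304 mm.
Intermediate landings: 4 × 1500 = 6000 mm.
Top and bottom landings: 2 × 1525 = 3050 mm.
Total = 52304 + 6000 + 3050 = 61354 mm.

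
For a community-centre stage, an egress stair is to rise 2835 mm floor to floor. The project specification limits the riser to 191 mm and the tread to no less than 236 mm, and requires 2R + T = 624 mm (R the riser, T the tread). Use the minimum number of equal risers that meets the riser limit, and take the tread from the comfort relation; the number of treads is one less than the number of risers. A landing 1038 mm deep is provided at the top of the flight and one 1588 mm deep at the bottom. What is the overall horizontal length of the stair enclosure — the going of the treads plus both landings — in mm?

⌈2835/191⌉ = 15 risers.
Each riser is 2835/15 = 189 mm (≤ 191 mm).
T = 624 − 2·189 = 246 mm, which satisfies the 236 mm minimum.
Going = (15 − 1) × 246 = 3444 mm.
Enclosure = 3444 + 1038 + 1588 = 6070 mm.

6070 mm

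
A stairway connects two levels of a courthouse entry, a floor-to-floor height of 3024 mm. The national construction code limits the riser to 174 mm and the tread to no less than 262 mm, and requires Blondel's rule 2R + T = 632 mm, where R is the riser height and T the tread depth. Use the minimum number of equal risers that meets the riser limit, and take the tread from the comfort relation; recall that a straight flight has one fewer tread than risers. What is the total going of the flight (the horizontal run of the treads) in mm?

At most 174 each: 3024/174 = 17.38, giving 18 risers.
Each riser is 3024/18 = 168 mm (≤ 174 mm).
Tread T = 632 − 2 × 168 = 296 mm (≥ 262 mm).
Going = (18 − 1) × 296 = 5032 mm.

5032 mm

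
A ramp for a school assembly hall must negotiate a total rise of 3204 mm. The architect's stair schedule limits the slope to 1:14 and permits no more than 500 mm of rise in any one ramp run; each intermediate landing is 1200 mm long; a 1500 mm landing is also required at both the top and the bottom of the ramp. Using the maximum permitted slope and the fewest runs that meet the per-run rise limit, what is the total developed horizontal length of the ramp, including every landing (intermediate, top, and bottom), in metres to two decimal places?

55.06 m

At most 500 each: 3204/500 = 6.41, giving 7 ramp runs. That means 6 intermediate landings.
Ramp run (horizontal) at 1:14: 3204 × 14 = 44856 mm.
6 intermediate landings contribute 6 × 1200 = 7200 mm.
Top and bottom landings: 2 × 1500 = 3000 mm.
Total = 44856 + 7200 + 3000 = 55056 mm.
= 55.06 m.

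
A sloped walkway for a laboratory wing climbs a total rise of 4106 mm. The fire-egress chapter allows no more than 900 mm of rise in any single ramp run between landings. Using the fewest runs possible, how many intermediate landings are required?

4106 / 900 = 4.562 → round up to 5 ramp runs.
5 runs are separated by 4 intermediate landings.

4 intermediate landings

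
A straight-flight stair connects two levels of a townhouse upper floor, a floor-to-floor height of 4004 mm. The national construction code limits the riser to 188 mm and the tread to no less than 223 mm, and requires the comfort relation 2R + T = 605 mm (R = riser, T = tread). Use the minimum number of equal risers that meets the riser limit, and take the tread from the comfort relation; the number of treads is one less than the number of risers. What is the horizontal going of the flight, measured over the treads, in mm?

5061 mm

At most 188 each: 4004/188 = 21.30, giving 22 risers.
Riser R = 4004 / 22 = 182 mm, within the 188 mm limit.
T = 605 − 2·182 = 241 mm, which satisfies the 223 mm minimum.
Treads = 22 − 1 = 21; going = 21 × 241 = 5061 mm.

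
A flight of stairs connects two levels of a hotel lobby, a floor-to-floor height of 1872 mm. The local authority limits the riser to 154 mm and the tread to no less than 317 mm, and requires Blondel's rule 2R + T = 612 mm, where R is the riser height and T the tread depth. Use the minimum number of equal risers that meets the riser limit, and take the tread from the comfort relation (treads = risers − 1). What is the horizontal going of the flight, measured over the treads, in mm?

3888 mm

1872 / 154 = 12.156 → round up to 13 risers.
R = 1872 ÷ 13 = 144 mm.
Tread T = 612 − 2 × 144 = 324 mm (≥ 317 mm).
Treads = 13 − 1 = 12; going = 12 × 324 = 3888 mm.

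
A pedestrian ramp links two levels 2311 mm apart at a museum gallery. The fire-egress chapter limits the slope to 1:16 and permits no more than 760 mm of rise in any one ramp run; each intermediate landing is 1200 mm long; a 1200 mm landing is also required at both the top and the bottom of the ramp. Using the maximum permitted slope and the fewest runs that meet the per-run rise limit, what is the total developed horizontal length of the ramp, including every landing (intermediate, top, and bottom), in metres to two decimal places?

42.98 m

2311 / 760 = 3.041 → round up to 4 ramp runs. That means 3 intermediate landings.
Horizontal run for 2311 mm of rise at 1:16 is 2311 × 16 = 36976 mm.
Intermediate landings: 3 × 1200 = 3600 mm.
Top and bottom landings: 2 × 1200 = 2400 mm.
Total = 36976 + 3600 + 2400 = 42976 mm.
= 42.98 m.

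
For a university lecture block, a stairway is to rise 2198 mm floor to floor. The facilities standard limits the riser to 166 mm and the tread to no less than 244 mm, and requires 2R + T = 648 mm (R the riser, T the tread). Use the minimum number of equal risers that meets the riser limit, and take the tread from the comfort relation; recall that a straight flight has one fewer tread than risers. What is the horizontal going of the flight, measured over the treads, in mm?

At most 166 each: 2198/166 = 13.24, giving 14 risers.
Each riser is 2198/14 = 157 mm (≤ 166 mm).
From 2R + T = 648: T = 648 − 314 = 334 mm.
Treads = 14 − 1 = 13; going = 13 × 334 = 4342 mm.

4342 mm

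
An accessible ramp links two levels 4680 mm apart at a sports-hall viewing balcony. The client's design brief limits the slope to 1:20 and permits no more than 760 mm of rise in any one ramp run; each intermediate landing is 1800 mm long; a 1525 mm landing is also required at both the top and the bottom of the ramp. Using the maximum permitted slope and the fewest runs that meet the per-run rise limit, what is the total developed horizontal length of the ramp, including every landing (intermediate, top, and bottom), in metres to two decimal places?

107.45 m

4680 / 760 = 6.158 → round up to 7 ramp runs. That means 6 intermediate landings.
Horizontal run for 4680 mm of rise at 1:20 is 4680 × 20 = 93600 mm.
6 intermediate landings contribute 6 × 1800 = 10800 mm.
Top and bottom landings: 2 × 1525 = 3050 mm.
Total = 93600 + 10800 + 3050 = 107450 mm.
= 107.45 m.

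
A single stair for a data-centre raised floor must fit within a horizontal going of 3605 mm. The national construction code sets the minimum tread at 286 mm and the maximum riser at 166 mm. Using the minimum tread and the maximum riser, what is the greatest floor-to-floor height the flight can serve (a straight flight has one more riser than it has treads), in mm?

2158 mm

Treads that fit: ⌊3605 / 286⌋ = 12.
Risers = treads + 1 = 13.
Maximum height = 13 × 166 = 2158 mm.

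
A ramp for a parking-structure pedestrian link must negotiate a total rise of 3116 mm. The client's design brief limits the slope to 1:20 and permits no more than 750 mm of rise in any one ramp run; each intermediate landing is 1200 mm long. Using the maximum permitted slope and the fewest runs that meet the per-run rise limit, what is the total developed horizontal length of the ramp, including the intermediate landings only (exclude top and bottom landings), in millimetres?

3116 / 750 = 4.155 → round up to 5 ramp runs. That means 4 intermediate landings.
Ramp run (horizontal) at 1:20: 3116 × 20 = 62320 mm.
Intermediate landings: 4 × 1200 = 4800 mm.
Total developed length = 62320 + 4800 = 67120 mm.

67120 mm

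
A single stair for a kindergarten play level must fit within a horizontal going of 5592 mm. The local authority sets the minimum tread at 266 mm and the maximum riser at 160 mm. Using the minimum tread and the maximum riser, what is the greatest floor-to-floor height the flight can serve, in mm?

5592 / 266 = 21.02, so 21 treads fit.
Risers = treads + 1 = 22.
Maximum height = 22 × 160 = 3520 mm.

3520 mm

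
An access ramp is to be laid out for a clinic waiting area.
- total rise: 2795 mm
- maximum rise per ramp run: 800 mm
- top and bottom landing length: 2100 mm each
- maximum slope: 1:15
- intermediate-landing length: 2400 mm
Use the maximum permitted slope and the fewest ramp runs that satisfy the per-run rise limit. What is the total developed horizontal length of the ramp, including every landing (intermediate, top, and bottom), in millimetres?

53325 mm

At most 800 each: 2795/800 = 3.49, giving 4 ramp runs. That means 3 intermediate landings.
Ramp run (horizontal) at 1:15: 2795 × 15 = 41925 mm.
Intermediate landings: 3 × 2400 = 7200 mm.
Top and bottom landings: 2 × 2100 = 4200 mm.
Total = 41925 + 7200 + 4200 = 53325 mm.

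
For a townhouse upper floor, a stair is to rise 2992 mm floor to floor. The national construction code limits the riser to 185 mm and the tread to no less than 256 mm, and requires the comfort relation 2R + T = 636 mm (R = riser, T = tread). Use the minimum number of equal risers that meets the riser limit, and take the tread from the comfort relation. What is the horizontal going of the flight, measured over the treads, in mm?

2992 / 185 = 16.17, so 17 risers are needed.
Each riser is 2992/17 = 176 mm (≤ 185 mm).
T = 636 − 2·176 = 284 mm, which satisfies the 256 mm minimum.
Treads = 17 − 1 = 16; going = 16 × 284 = 4544 mm.

4544 mm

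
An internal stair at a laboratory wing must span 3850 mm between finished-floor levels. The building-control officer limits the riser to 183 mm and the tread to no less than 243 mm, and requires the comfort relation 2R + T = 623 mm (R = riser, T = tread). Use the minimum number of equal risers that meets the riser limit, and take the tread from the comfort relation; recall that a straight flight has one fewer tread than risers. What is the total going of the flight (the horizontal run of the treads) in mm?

⌈3850/183⌉ = 22 risers.
Each riser is 3850/22 = 175 mm (≤ 183 mm).
From 2R + T = 623: T = 623 − 350 = 273 mm.
22 risers give 21 treads; going = 21 × 273 = 5733 mm.

5733 mm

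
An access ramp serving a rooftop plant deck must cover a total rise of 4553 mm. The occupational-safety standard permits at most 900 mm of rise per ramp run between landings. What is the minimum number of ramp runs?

4553 / 900 = 5.06, so 6 ramp runs are needed.

6 runs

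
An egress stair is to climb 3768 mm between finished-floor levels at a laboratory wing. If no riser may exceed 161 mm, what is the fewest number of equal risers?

24 risers

3768 / 161 = 23.404 → round up to 24 risers.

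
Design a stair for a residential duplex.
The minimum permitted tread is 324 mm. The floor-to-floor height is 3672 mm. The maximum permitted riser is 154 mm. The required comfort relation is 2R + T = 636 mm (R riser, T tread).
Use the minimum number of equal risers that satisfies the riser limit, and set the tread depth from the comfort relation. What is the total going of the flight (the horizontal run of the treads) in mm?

3672 / 154 = 23.84, so 24 risers are needed.
Each riser is 3672/24 = 153 mm (≤ 154 mm).
From 2R + T = 636: T = 636 − 306 = 330 mm.
Treads = 24 − 1 = 23; going = 23 × 330 = 7590 mm.

7590 mm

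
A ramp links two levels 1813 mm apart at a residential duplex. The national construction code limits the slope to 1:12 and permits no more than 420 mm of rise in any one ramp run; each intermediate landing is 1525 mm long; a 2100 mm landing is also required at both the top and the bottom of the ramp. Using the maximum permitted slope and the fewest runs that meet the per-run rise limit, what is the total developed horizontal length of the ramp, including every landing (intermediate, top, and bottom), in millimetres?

32056 mm

1813 / 420 = 4.32, so 5 ramp runs are needed. That means 4 intermediate landings.
Horizontal run for 1813 mm of rise at 1:12 is 1813 × 12 = 21756 mm.
4 intermediate landings contribute 4 × 1525 = 6100 mm.
Top and bottom landings: 2 × 2100 = 4200 mm.
Total = 21756 + 6100 + 4200 = 32056 mm.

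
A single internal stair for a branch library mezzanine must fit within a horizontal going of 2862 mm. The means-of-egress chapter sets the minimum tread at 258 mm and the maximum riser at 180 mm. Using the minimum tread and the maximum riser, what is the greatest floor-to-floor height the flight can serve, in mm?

Treads that fit: ⌊2862 / 258⌋ = 11.
Risers = treads + 1 = 12.
Maximum height = 12 × 180 = 2160 mm.

2160 mm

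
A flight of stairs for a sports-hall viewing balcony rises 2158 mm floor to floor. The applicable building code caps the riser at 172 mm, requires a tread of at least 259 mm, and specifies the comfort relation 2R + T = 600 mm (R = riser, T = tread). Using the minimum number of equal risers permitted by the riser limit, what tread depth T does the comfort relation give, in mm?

268 mm

At most 172 each: 2158/172 = 12.55, giving 13 risers.
R = 2158 ÷ 13 = 166 mm.
From 2R + T = 600: T = 600 − 332 = 268 mm.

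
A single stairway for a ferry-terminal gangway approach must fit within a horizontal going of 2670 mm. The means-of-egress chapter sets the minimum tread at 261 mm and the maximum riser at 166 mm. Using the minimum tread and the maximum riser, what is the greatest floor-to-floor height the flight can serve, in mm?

2670 / 261 = 10.23, so 10 treads fit.
Risers = treads + 1 = 11.
Maximum height = 11 × 166 = 1826 mm.

1826 mm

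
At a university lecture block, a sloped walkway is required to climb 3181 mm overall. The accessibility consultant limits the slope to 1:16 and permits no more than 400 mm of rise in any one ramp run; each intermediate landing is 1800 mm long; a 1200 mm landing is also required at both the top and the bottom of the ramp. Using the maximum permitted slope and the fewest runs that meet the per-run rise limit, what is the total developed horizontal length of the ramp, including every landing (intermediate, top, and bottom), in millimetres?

At most 400 each: 3181/400 = 7.95, giving 8 ramp runs. That means 7 intermediate landings.
Horizontal run for 3181 mm of rise at 1:16 is 3181 × 16 = 50896 mm.
Intermediate landings: 7 × 1800 = 12600 mm.
Top and bottom landings: 2 × 1200 = 2400 mm.
Total = 50896 + 12600 + 2400 = 65896 mm.

65896 mm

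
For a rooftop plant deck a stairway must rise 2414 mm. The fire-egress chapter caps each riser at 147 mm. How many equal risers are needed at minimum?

⌈2414/147⌉ = 17 risers.

17 risers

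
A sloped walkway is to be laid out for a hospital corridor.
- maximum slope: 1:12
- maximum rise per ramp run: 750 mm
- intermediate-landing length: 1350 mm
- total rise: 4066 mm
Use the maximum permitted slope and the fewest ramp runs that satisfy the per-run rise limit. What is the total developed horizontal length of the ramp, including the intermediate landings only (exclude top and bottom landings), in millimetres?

55542 mm

⌈4066/750⌉ = 6 ramp runs. That means 5 intermediate landings.
Ramp run (horizontal) at 1:12: 4066 × 12 = 48792 mm.
5 intermediate landings contribute 5 × 1350 = 6750 mm.
Total developed length = 48792 + 6750 = 55542 mm.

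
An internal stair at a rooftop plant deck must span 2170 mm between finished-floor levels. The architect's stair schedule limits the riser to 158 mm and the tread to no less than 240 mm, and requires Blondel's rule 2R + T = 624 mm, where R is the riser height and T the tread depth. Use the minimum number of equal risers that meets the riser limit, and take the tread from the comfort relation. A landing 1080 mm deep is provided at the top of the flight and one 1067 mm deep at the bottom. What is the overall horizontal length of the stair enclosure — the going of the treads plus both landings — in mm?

6229 mm

At most 158 each: 2170/158 = 13.73, giving 14 risers.
R = 2170 ÷ 14 = 155 mm.
From 2R + T = 624: T = 624 − 310 = 314 mm.
14 risers give 13 treads; going = 13 × 314 = 4082 mm.
Add landings: 4082 + 1080 + 1067 = 6229 mm.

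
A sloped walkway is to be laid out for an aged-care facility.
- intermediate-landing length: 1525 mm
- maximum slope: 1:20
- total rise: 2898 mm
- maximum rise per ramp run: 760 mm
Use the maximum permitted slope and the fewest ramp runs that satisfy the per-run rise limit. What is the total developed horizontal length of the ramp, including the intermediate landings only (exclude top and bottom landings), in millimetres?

At most 760 each: 2898/760 = 3.81, giving 4 ramp runs. That means 3 intermediate landings.
Horizontal run for 2898 mm of rise at 1:20 is 2898 × 20 = 57960 mm.
3 intermediate landings contribute 3 × 1525 = 4575 mm.
Developed length = 57960 + 4575 = 62535 mm.

62535 mm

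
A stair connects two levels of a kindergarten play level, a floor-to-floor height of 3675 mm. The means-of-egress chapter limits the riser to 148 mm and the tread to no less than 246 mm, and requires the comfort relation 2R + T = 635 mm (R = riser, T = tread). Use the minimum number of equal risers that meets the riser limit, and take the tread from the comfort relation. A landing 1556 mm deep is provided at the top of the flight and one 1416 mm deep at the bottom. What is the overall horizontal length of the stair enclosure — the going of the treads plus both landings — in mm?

11156 mm

3675 / 148 = 24.831 → round up to 25 risers.
Riser R = 3675 / 25 = 147 mm, within the 148 mm limit.
Tread T = 635 − 2 × 147 = 341 mm (≥ 246 mm).
25 risers give 24 treads; going = 24 × 341 = 8184 mm.
Enclosure = 8184 + 1556 + 1416 = 11156 mm.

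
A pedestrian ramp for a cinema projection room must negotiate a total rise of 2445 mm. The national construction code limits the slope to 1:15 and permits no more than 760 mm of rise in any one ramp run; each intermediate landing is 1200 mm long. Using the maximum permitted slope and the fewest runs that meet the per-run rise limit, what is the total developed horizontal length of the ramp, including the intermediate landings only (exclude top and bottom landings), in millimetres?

At most 760 each: 2445/760 = 3.22, giving 4 ramp runs. That means 3 intermediate landings.
Horizontal run for 2445 mm of rise at 1:15 is 2445 × 15 = 36675 mm.
3 intermediate landings contribute 3 × 1200 = 3600 mm.
Total developed length = 36675 + 3600 = 40275 mm.

40275 mm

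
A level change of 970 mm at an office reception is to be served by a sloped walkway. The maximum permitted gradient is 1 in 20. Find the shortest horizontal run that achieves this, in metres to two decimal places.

19.40 m

At 1:20 the run is 20 × 970 = 19400 mm.
19400 mm = 19.40 m.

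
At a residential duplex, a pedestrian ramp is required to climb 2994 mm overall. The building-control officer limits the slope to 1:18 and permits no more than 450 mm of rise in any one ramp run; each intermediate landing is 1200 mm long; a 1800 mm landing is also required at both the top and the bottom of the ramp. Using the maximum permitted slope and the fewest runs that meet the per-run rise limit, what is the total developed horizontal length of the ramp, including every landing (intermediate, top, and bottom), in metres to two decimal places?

64.69 m

⌈2994/450⌉ = 7 ramp runs. That means 6 intermediate landings.
Horizontal run for 2994 mm of rise at 1:18 is 2994 × 18 = 53892 mm.
Intermediate landings: 6 × 1200 = 7200 mm.
Top and bottom landings: 2 × 1800 = 3600 mm.
Total = 53892 + 7200 + 3600 = 64692 mm.
= 64.69 m.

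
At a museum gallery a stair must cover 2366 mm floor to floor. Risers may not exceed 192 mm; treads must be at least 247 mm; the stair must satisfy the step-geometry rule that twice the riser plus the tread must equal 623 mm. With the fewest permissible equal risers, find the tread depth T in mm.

2366 / 192 = 12.32, so 13 risers are needed.
R = 2366 ÷ 13 = 182 mm.
Tread T = 623 − 2 × 182 = 259 mm (≥ 247 mm).

259 mm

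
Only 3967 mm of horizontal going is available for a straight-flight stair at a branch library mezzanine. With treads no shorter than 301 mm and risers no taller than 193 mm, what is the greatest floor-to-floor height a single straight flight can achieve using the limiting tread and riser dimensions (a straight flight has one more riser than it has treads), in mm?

3967 / 301 = 13.18, so 13 treads fit.
Risers = treads + 1 = 14.
Maximum height = 14 × 193 = 2702 mm.

2702 mm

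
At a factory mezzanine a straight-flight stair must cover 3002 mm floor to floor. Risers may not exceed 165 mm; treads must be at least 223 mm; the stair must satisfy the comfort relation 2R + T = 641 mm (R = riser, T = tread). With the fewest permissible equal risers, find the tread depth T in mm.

325 mm

At most 165 each: 3002/165 = 18.19, giving 19 risers.
Each riser is 3002/19 = 158 mm (≤ 165 mm).
Tread T = 641 − 2 × 158 = 325 mm (≥ 223 mm).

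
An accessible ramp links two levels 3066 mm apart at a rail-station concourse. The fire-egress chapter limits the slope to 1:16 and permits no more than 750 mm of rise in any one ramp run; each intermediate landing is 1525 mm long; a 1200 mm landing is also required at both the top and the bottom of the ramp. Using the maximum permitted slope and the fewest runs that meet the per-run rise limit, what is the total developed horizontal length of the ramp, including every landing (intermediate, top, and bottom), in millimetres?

57556 mm

3066 / 750 = 4.088 → round up to 5 ramp runs. That means 4 intermediate landings.
Ramp run (horizontal) at 1:16: 3066 × 16 = 49056 mm.
4 intermediate landings contribute 4 × 1525 = 6100 mm.
Top and bottom landings: 2 × 1200 = 2400 mm.
Total = 49056 + 6100 + 2400 = 57556 mm.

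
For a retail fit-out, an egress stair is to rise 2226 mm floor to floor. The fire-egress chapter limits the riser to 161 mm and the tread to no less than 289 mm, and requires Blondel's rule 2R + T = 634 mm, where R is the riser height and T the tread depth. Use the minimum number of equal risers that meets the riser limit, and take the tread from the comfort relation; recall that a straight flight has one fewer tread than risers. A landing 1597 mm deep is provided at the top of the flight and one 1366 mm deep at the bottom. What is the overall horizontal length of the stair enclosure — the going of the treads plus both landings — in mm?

7071 mm

⌈2226/161⌉ = 14 risers.
Riser R = 2226 / 14 = 159 mm, within the 161 mm limit.
T = 634 − 2·159 = 316 mm, which satisfies the 289 mm minimum.
Treads = 14 − 1 = 13; going = 13 × 316 = 4108 mm.
Add landings: 4108 + 1597 + 1366 = 7071 mm.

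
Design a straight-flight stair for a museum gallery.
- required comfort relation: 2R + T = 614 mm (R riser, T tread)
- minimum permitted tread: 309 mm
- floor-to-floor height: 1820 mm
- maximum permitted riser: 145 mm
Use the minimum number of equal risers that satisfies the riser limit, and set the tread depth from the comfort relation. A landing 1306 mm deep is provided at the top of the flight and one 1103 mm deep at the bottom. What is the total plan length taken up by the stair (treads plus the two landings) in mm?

At most 145 each: 1820/145 = 12.55, giving 13 risers.
R = 1820 ÷ 13 = 140 mm.
Tread T = 614 − 2 × 140 = 334 mm (≥ 309 mm).
Going = (13 − 1) × 334 = 4008 mm.
Add landings: 4008 + 1306 + 1103 = 6417 mm.

6417 mm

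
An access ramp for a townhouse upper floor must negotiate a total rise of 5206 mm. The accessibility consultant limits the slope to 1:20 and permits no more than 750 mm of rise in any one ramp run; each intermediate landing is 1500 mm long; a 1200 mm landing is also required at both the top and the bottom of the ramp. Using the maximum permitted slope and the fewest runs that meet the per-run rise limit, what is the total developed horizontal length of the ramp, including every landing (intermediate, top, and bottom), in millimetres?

At most 750 each: 5206/750 = 6.94, giving 7 ramp runs. That means 6 intermediate landings.
Horizontal run for 5206 mm of rise at 1:20 is 5206 × 20 = 104120 mm.
Intermediate landings: 6 × 1500 = 9000 mm.
Top and bottom landings: 2 × 1200 = 2400 mm.
Total = 104120 + 9000 + 2400 = 115520 mm.

115520 mm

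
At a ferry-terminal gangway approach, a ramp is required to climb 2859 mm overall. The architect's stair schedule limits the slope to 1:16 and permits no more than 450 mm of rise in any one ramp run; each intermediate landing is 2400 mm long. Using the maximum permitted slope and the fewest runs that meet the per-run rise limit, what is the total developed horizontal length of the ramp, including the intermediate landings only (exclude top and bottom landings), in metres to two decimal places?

At most 450 each: 2859/450 = 6.35, giving 7 ramp runs. That means 6 intermediate landings.
Horizontal run for 2859 mm of rise at 1:16 is 2859 × 16 = 45744 mm.
Intermediate landings: 6 × 2400 = 14400 mm.
Total developed length = 45744 + 14400 = 60144 mm.
= 60.14 m.

60.14 m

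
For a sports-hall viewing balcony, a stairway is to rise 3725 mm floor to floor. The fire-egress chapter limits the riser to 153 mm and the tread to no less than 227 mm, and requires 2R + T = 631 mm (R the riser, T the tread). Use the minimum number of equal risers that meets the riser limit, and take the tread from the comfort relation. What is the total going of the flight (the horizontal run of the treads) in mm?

3725 / 153 = 24.35, so 25 risers are needed.
Each riser is 3725/25 = 149 mm (≤ 153 mm).
T = 631 − 2·149 = 333 mm, which satisfies the 227 mm minimum.
Treads = 25 − 1 = 24; going = 24 × 333 = 7992 mm.

7992 mm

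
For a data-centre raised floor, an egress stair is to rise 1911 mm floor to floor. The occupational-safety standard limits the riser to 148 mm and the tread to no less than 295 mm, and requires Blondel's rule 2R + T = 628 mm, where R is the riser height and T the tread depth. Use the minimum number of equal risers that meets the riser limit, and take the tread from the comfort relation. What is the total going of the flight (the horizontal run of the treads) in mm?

4008 mm

At most 148 each: 1911/148 = 12.91, giving 13 risers.
Each riser is 1911/13 = 147 mm (≤ 148 mm).
T = 628 − 2·147 = 334 mm, which satisfies the 295 mm minimum.
Going = (13 − 1) × 334 = 4008 mm.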